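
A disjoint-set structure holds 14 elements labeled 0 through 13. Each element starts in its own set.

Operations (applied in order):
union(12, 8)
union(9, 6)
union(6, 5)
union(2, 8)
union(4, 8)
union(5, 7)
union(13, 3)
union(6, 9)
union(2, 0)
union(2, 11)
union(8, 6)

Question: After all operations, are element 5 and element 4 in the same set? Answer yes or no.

Step 1: union(12, 8) -> merged; set of 12 now {8, 12}
Step 2: union(9, 6) -> merged; set of 9 now {6, 9}
Step 3: union(6, 5) -> merged; set of 6 now {5, 6, 9}
Step 4: union(2, 8) -> merged; set of 2 now {2, 8, 12}
Step 5: union(4, 8) -> merged; set of 4 now {2, 4, 8, 12}
Step 6: union(5, 7) -> merged; set of 5 now {5, 6, 7, 9}
Step 7: union(13, 3) -> merged; set of 13 now {3, 13}
Step 8: union(6, 9) -> already same set; set of 6 now {5, 6, 7, 9}
Step 9: union(2, 0) -> merged; set of 2 now {0, 2, 4, 8, 12}
Step 10: union(2, 11) -> merged; set of 2 now {0, 2, 4, 8, 11, 12}
Step 11: union(8, 6) -> merged; set of 8 now {0, 2, 4, 5, 6, 7, 8, 9, 11, 12}
Set of 5: {0, 2, 4, 5, 6, 7, 8, 9, 11, 12}; 4 is a member.

Answer: yes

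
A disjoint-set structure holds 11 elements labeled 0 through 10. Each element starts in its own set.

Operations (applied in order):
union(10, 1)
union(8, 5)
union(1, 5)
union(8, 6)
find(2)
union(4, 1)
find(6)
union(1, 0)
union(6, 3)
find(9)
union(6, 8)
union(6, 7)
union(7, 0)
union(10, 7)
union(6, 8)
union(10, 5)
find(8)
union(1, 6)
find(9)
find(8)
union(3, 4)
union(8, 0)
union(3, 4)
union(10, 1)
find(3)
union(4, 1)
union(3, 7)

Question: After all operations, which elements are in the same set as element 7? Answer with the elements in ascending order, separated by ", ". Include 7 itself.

Answer: 0, 1, 3, 4, 5, 6, 7, 8, 10

Derivation:
Step 1: union(10, 1) -> merged; set of 10 now {1, 10}
Step 2: union(8, 5) -> merged; set of 8 now {5, 8}
Step 3: union(1, 5) -> merged; set of 1 now {1, 5, 8, 10}
Step 4: union(8, 6) -> merged; set of 8 now {1, 5, 6, 8, 10}
Step 5: find(2) -> no change; set of 2 is {2}
Step 6: union(4, 1) -> merged; set of 4 now {1, 4, 5, 6, 8, 10}
Step 7: find(6) -> no change; set of 6 is {1, 4, 5, 6, 8, 10}
Step 8: union(1, 0) -> merged; set of 1 now {0, 1, 4, 5, 6, 8, 10}
Step 9: union(6, 3) -> merged; set of 6 now {0, 1, 3, 4, 5, 6, 8, 10}
Step 10: find(9) -> no change; set of 9 is {9}
Step 11: union(6, 8) -> already same set; set of 6 now {0, 1, 3, 4, 5, 6, 8, 10}
Step 12: union(6, 7) -> merged; set of 6 now {0, 1, 3, 4, 5, 6, 7, 8, 10}
Step 13: union(7, 0) -> already same set; set of 7 now {0, 1, 3, 4, 5, 6, 7, 8, 10}
Step 14: union(10, 7) -> already same set; set of 10 now {0, 1, 3, 4, 5, 6, 7, 8, 10}
Step 15: union(6, 8) -> already same set; set of 6 now {0, 1, 3, 4, 5, 6, 7, 8, 10}
Step 16: union(10, 5) -> already same set; set of 10 now {0, 1, 3, 4, 5, 6, 7, 8, 10}
Step 17: find(8) -> no change; set of 8 is {0, 1, 3, 4, 5, 6, 7, 8, 10}
Step 18: union(1, 6) -> already same set; set of 1 now {0, 1, 3, 4, 5, 6, 7, 8, 10}
Step 19: find(9) -> no change; set of 9 is {9}
Step 20: find(8) -> no change; set of 8 is {0, 1, 3, 4, 5, 6, 7, 8, 10}
Step 21: union(3, 4) -> already same set; set of 3 now {0, 1, 3, 4, 5, 6, 7, 8, 10}
Step 22: union(8, 0) -> already same set; set of 8 now {0, 1, 3, 4, 5, 6, 7, 8, 10}
Step 23: union(3, 4) -> already same set; set of 3 now {0, 1, 3, 4, 5, 6, 7, 8, 10}
Step 24: union(10, 1) -> already same set; set of 10 now {0, 1, 3, 4, 5, 6, 7, 8, 10}
Step 25: find(3) -> no change; set of 3 is {0, 1, 3, 4, 5, 6, 7, 8, 10}
Step 26: union(4, 1) -> already same set; set of 4 now {0, 1, 3, 4, 5, 6, 7, 8, 10}
Step 27: union(3, 7) -> already same set; set of 3 now {0, 1, 3, 4, 5, 6, 7, 8, 10}
Component of 7: {0, 1, 3, 4, 5, 6, 7, 8, 10}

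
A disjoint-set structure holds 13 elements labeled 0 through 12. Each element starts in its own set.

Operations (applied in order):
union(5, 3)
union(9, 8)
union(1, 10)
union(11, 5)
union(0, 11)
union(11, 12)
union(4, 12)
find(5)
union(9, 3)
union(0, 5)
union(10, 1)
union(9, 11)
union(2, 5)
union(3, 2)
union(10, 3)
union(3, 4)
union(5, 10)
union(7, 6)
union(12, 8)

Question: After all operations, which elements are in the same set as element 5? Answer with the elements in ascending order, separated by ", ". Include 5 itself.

Answer: 0, 1, 2, 3, 4, 5, 8, 9, 10, 11, 12

Derivation:
Step 1: union(5, 3) -> merged; set of 5 now {3, 5}
Step 2: union(9, 8) -> merged; set of 9 now {8, 9}
Step 3: union(1, 10) -> merged; set of 1 now {1, 10}
Step 4: union(11, 5) -> merged; set of 11 now {3, 5, 11}
Step 5: union(0, 11) -> merged; set of 0 now {0, 3, 5, 11}
Step 6: union(11, 12) -> merged; set of 11 now {0, 3, 5, 11, 12}
Step 7: union(4, 12) -> merged; set of 4 now {0, 3, 4, 5, 11, 12}
Step 8: find(5) -> no change; set of 5 is {0, 3, 4, 5, 11, 12}
Step 9: union(9, 3) -> merged; set of 9 now {0, 3, 4, 5, 8, 9, 11, 12}
Step 10: union(0, 5) -> already same set; set of 0 now {0, 3, 4, 5, 8, 9, 11, 12}
Step 11: union(10, 1) -> already same set; set of 10 now {1, 10}
Step 12: union(9, 11) -> already same set; set of 9 now {0, 3, 4, 5, 8, 9, 11, 12}
Step 13: union(2, 5) -> merged; set of 2 now {0, 2, 3, 4, 5, 8, 9, 11, 12}
Step 14: union(3, 2) -> already same set; set of 3 now {0, 2, 3, 4, 5, 8, 9, 11, 12}
Step 15: union(10, 3) -> merged; set of 10 now {0, 1, 2, 3, 4, 5, 8, 9, 10, 11, 12}
Step 16: union(3, 4) -> already same set; set of 3 now {0, 1, 2, 3, 4, 5, 8, 9, 10, 11, 12}
Step 17: union(5, 10) -> already same set; set of 5 now {0, 1, 2, 3, 4, 5, 8, 9, 10, 11, 12}
Step 18: union(7, 6) -> merged; set of 7 now {6, 7}
Step 19: union(12, 8) -> already same set; set of 12 now {0, 1, 2, 3, 4, 5, 8, 9, 10, 11, 12}
Component of 5: {0, 1, 2, 3, 4, 5, 8, 9, 10, 11, 12}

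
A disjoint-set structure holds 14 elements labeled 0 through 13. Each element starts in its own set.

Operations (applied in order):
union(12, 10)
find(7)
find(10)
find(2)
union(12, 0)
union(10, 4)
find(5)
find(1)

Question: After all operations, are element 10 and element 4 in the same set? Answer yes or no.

Answer: yes

Derivation:
Step 1: union(12, 10) -> merged; set of 12 now {10, 12}
Step 2: find(7) -> no change; set of 7 is {7}
Step 3: find(10) -> no change; set of 10 is {10, 12}
Step 4: find(2) -> no change; set of 2 is {2}
Step 5: union(12, 0) -> merged; set of 12 now {0, 10, 12}
Step 6: union(10, 4) -> merged; set of 10 now {0, 4, 10, 12}
Step 7: find(5) -> no change; set of 5 is {5}
Step 8: find(1) -> no change; set of 1 is {1}
Set of 10: {0, 4, 10, 12}; 4 is a member.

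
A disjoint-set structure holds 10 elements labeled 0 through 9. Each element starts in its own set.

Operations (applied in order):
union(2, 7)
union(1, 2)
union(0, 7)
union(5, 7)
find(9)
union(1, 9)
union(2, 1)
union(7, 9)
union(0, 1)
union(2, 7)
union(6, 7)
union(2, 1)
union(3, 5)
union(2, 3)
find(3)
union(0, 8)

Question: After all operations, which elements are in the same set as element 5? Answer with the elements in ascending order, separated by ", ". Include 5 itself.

Answer: 0, 1, 2, 3, 5, 6, 7, 8, 9

Derivation:
Step 1: union(2, 7) -> merged; set of 2 now {2, 7}
Step 2: union(1, 2) -> merged; set of 1 now {1, 2, 7}
Step 3: union(0, 7) -> merged; set of 0 now {0, 1, 2, 7}
Step 4: union(5, 7) -> merged; set of 5 now {0, 1, 2, 5, 7}
Step 5: find(9) -> no change; set of 9 is {9}
Step 6: union(1, 9) -> merged; set of 1 now {0, 1, 2, 5, 7, 9}
Step 7: union(2, 1) -> already same set; set of 2 now {0, 1, 2, 5, 7, 9}
Step 8: union(7, 9) -> already same set; set of 7 now {0, 1, 2, 5, 7, 9}
Step 9: union(0, 1) -> already same set; set of 0 now {0, 1, 2, 5, 7, 9}
Step 10: union(2, 7) -> already same set; set of 2 now {0, 1, 2, 5, 7, 9}
Step 11: union(6, 7) -> merged; set of 6 now {0, 1, 2, 5, 6, 7, 9}
Step 12: union(2, 1) -> already same set; set of 2 now {0, 1, 2, 5, 6, 7, 9}
Step 13: union(3, 5) -> merged; set of 3 now {0, 1, 2, 3, 5, 6, 7, 9}
Step 14: union(2, 3) -> already same set; set of 2 now {0, 1, 2, 3, 5, 6, 7, 9}
Step 15: find(3) -> no change; set of 3 is {0, 1, 2, 3, 5, 6, 7, 9}
Step 16: union(0, 8) -> merged; set of 0 now {0, 1, 2, 3, 5, 6, 7, 8, 9}
Component of 5: {0, 1, 2, 3, 5, 6, 7, 8, 9}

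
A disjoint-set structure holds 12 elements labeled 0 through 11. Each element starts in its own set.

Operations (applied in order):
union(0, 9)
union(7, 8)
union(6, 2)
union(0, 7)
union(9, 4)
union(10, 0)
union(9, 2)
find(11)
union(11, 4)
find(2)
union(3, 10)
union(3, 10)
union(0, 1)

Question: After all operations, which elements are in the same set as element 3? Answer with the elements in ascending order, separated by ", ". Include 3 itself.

Step 1: union(0, 9) -> merged; set of 0 now {0, 9}
Step 2: union(7, 8) -> merged; set of 7 now {7, 8}
Step 3: union(6, 2) -> merged; set of 6 now {2, 6}
Step 4: union(0, 7) -> merged; set of 0 now {0, 7, 8, 9}
Step 5: union(9, 4) -> merged; set of 9 now {0, 4, 7, 8, 9}
Step 6: union(10, 0) -> merged; set of 10 now {0, 4, 7, 8, 9, 10}
Step 7: union(9, 2) -> merged; set of 9 now {0, 2, 4, 6, 7, 8, 9, 10}
Step 8: find(11) -> no change; set of 11 is {11}
Step 9: union(11, 4) -> merged; set of 11 now {0, 2, 4, 6, 7, 8, 9, 10, 11}
Step 10: find(2) -> no change; set of 2 is {0, 2, 4, 6, 7, 8, 9, 10, 11}
Step 11: union(3, 10) -> merged; set of 3 now {0, 2, 3, 4, 6, 7, 8, 9, 10, 11}
Step 12: union(3, 10) -> already same set; set of 3 now {0, 2, 3, 4, 6, 7, 8, 9, 10, 11}
Step 13: union(0, 1) -> merged; set of 0 now {0, 1, 2, 3, 4, 6, 7, 8, 9, 10, 11}
Component of 3: {0, 1, 2, 3, 4, 6, 7, 8, 9, 10, 11}

Answer: 0, 1, 2, 3, 4, 6, 7, 8, 9, 10, 11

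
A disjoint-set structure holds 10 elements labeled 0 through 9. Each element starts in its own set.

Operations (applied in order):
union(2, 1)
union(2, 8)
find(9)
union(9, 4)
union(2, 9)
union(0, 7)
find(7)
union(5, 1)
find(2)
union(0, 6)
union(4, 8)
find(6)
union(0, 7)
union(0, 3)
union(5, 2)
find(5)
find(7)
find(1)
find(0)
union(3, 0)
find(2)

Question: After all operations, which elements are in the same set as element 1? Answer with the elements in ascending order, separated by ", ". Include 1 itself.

Step 1: union(2, 1) -> merged; set of 2 now {1, 2}
Step 2: union(2, 8) -> merged; set of 2 now {1, 2, 8}
Step 3: find(9) -> no change; set of 9 is {9}
Step 4: union(9, 4) -> merged; set of 9 now {4, 9}
Step 5: union(2, 9) -> merged; set of 2 now {1, 2, 4, 8, 9}
Step 6: union(0, 7) -> merged; set of 0 now {0, 7}
Step 7: find(7) -> no change; set of 7 is {0, 7}
Step 8: union(5, 1) -> merged; set of 5 now {1, 2, 4, 5, 8, 9}
Step 9: find(2) -> no change; set of 2 is {1, 2, 4, 5, 8, 9}
Step 10: union(0, 6) -> merged; set of 0 now {0, 6, 7}
Step 11: union(4, 8) -> already same set; set of 4 now {1, 2, 4, 5, 8, 9}
Step 12: find(6) -> no change; set of 6 is {0, 6, 7}
Step 13: union(0, 7) -> already same set; set of 0 now {0, 6, 7}
Step 14: union(0, 3) -> merged; set of 0 now {0, 3, 6, 7}
Step 15: union(5, 2) -> already same set; set of 5 now {1, 2, 4, 5, 8, 9}
Step 16: find(5) -> no change; set of 5 is {1, 2, 4, 5, 8, 9}
Step 17: find(7) -> no change; set of 7 is {0, 3, 6, 7}
Step 18: find(1) -> no change; set of 1 is {1, 2, 4, 5, 8, 9}
Step 19: find(0) -> no change; set of 0 is {0, 3, 6, 7}
Step 20: union(3, 0) -> already same set; set of 3 now {0, 3, 6, 7}
Step 21: find(2) -> no change; set of 2 is {1, 2, 4, 5, 8, 9}
Component of 1: {1, 2, 4, 5, 8, 9}

Answer: 1, 2, 4, 5, 8, 9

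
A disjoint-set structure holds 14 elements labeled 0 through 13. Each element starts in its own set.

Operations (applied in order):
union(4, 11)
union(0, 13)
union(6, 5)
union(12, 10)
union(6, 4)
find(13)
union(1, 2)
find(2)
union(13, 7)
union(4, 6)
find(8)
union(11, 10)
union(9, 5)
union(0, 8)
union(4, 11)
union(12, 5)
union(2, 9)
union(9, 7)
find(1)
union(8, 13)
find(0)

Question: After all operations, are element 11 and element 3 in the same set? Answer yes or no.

Step 1: union(4, 11) -> merged; set of 4 now {4, 11}
Step 2: union(0, 13) -> merged; set of 0 now {0, 13}
Step 3: union(6, 5) -> merged; set of 6 now {5, 6}
Step 4: union(12, 10) -> merged; set of 12 now {10, 12}
Step 5: union(6, 4) -> merged; set of 6 now {4, 5, 6, 11}
Step 6: find(13) -> no change; set of 13 is {0, 13}
Step 7: union(1, 2) -> merged; set of 1 now {1, 2}
Step 8: find(2) -> no change; set of 2 is {1, 2}
Step 9: union(13, 7) -> merged; set of 13 now {0, 7, 13}
Step 10: union(4, 6) -> already same set; set of 4 now {4, 5, 6, 11}
Step 11: find(8) -> no change; set of 8 is {8}
Step 12: union(11, 10) -> merged; set of 11 now {4, 5, 6, 10, 11, 12}
Step 13: union(9, 5) -> merged; set of 9 now {4, 5, 6, 9, 10, 11, 12}
Step 14: union(0, 8) -> merged; set of 0 now {0, 7, 8, 13}
Step 15: union(4, 11) -> already same set; set of 4 now {4, 5, 6, 9, 10, 11, 12}
Step 16: union(12, 5) -> already same set; set of 12 now {4, 5, 6, 9, 10, 11, 12}
Step 17: union(2, 9) -> merged; set of 2 now {1, 2, 4, 5, 6, 9, 10, 11, 12}
Step 18: union(9, 7) -> merged; set of 9 now {0, 1, 2, 4, 5, 6, 7, 8, 9, 10, 11, 12, 13}
Step 19: find(1) -> no change; set of 1 is {0, 1, 2, 4, 5, 6, 7, 8, 9, 10, 11, 12, 13}
Step 20: union(8, 13) -> already same set; set of 8 now {0, 1, 2, 4, 5, 6, 7, 8, 9, 10, 11, 12, 13}
Step 21: find(0) -> no change; set of 0 is {0, 1, 2, 4, 5, 6, 7, 8, 9, 10, 11, 12, 13}
Set of 11: {0, 1, 2, 4, 5, 6, 7, 8, 9, 10, 11, 12, 13}; 3 is not a member.

Answer: no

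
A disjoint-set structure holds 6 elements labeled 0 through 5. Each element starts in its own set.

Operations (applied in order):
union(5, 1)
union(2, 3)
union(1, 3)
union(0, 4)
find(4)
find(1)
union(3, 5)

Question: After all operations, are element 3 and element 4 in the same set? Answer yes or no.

Answer: no

Derivation:
Step 1: union(5, 1) -> merged; set of 5 now {1, 5}
Step 2: union(2, 3) -> merged; set of 2 now {2, 3}
Step 3: union(1, 3) -> merged; set of 1 now {1, 2, 3, 5}
Step 4: union(0, 4) -> merged; set of 0 now {0, 4}
Step 5: find(4) -> no change; set of 4 is {0, 4}
Step 6: find(1) -> no change; set of 1 is {1, 2, 3, 5}
Step 7: union(3, 5) -> already same set; set of 3 now {1, 2, 3, 5}
Set of 3: {1, 2, 3, 5}; 4 is not a member.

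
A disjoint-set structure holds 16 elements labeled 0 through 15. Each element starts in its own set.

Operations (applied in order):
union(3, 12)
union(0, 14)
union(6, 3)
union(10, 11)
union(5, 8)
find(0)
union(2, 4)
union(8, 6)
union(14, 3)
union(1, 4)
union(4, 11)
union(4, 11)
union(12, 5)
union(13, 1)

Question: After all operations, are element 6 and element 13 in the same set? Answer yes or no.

Answer: no

Derivation:
Step 1: union(3, 12) -> merged; set of 3 now {3, 12}
Step 2: union(0, 14) -> merged; set of 0 now {0, 14}
Step 3: union(6, 3) -> merged; set of 6 now {3, 6, 12}
Step 4: union(10, 11) -> merged; set of 10 now {10, 11}
Step 5: union(5, 8) -> merged; set of 5 now {5, 8}
Step 6: find(0) -> no change; set of 0 is {0, 14}
Step 7: union(2, 4) -> merged; set of 2 now {2, 4}
Step 8: union(8, 6) -> merged; set of 8 now {3, 5, 6, 8, 12}
Step 9: union(14, 3) -> merged; set of 14 now {0, 3, 5, 6, 8, 12, 14}
Step 10: union(1, 4) -> merged; set of 1 now {1, 2, 4}
Step 11: union(4, 11) -> merged; set of 4 now {1, 2, 4, 10, 11}
Step 12: union(4, 11) -> already same set; set of 4 now {1, 2, 4, 10, 11}
Step 13: union(12, 5) -> already same set; set of 12 now {0, 3, 5, 6, 8, 12, 14}
Step 14: union(13, 1) -> merged; set of 13 now {1, 2, 4, 10, 11, 13}
Set of 6: {0, 3, 5, 6, 8, 12, 14}; 13 is not a member.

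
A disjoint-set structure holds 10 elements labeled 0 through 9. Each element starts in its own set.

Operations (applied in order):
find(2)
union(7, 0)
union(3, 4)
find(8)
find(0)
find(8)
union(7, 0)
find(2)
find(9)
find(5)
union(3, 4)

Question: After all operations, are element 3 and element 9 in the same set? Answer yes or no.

Answer: no

Derivation:
Step 1: find(2) -> no change; set of 2 is {2}
Step 2: union(7, 0) -> merged; set of 7 now {0, 7}
Step 3: union(3, 4) -> merged; set of 3 now {3, 4}
Step 4: find(8) -> no change; set of 8 is {8}
Step 5: find(0) -> no change; set of 0 is {0, 7}
Step 6: find(8) -> no change; set of 8 is {8}
Step 7: union(7, 0) -> already same set; set of 7 now {0, 7}
Step 8: find(2) -> no change; set of 2 is {2}
Step 9: find(9) -> no change; set of 9 is {9}
Step 10: find(5) -> no change; set of 5 is {5}
Step 11: union(3, 4) -> already same set; set of 3 now {3, 4}
Set of 3: {3, 4}; 9 is not a member.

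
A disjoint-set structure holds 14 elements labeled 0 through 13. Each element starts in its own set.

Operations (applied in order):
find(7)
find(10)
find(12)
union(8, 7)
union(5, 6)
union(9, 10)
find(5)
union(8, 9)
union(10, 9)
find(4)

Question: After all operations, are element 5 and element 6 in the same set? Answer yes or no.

Answer: yes

Derivation:
Step 1: find(7) -> no change; set of 7 is {7}
Step 2: find(10) -> no change; set of 10 is {10}
Step 3: find(12) -> no change; set of 12 is {12}
Step 4: union(8, 7) -> merged; set of 8 now {7, 8}
Step 5: union(5, 6) -> merged; set of 5 now {5, 6}
Step 6: union(9, 10) -> merged; set of 9 now {9, 10}
Step 7: find(5) -> no change; set of 5 is {5, 6}
Step 8: union(8, 9) -> merged; set of 8 now {7, 8, 9, 10}
Step 9: union(10, 9) -> already same set; set of 10 now {7, 8, 9, 10}
Step 10: find(4) -> no change; set of 4 is {4}
Set of 5: {5, 6}; 6 is a member.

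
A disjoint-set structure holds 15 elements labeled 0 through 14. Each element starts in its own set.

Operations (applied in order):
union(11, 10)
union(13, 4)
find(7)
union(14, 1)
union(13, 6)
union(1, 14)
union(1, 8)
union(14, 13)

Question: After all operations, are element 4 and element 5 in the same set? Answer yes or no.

Answer: no

Derivation:
Step 1: union(11, 10) -> merged; set of 11 now {10, 11}
Step 2: union(13, 4) -> merged; set of 13 now {4, 13}
Step 3: find(7) -> no change; set of 7 is {7}
Step 4: union(14, 1) -> merged; set of 14 now {1, 14}
Step 5: union(13, 6) -> merged; set of 13 now {4, 6, 13}
Step 6: union(1, 14) -> already same set; set of 1 now {1, 14}
Step 7: union(1, 8) -> merged; set of 1 now {1, 8, 14}
Step 8: union(14, 13) -> merged; set of 14 now {1, 4, 6, 8, 13, 14}
Set of 4: {1, 4, 6, 8, 13, 14}; 5 is not a member.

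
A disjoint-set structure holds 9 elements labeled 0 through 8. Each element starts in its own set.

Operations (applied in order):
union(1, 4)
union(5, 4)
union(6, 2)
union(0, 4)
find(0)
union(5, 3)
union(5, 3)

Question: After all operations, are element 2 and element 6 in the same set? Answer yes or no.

Answer: yes

Derivation:
Step 1: union(1, 4) -> merged; set of 1 now {1, 4}
Step 2: union(5, 4) -> merged; set of 5 now {1, 4, 5}
Step 3: union(6, 2) -> merged; set of 6 now {2, 6}
Step 4: union(0, 4) -> merged; set of 0 now {0, 1, 4, 5}
Step 5: find(0) -> no change; set of 0 is {0, 1, 4, 5}
Step 6: union(5, 3) -> merged; set of 5 now {0, 1, 3, 4, 5}
Step 7: union(5, 3) -> already same set; set of 5 now {0, 1, 3, 4, 5}
Set of 2: {2, 6}; 6 is a member.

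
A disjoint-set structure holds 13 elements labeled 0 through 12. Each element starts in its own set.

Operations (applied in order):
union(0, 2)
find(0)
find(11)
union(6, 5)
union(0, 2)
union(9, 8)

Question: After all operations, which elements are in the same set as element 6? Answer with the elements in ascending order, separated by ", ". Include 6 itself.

Answer: 5, 6

Derivation:
Step 1: union(0, 2) -> merged; set of 0 now {0, 2}
Step 2: find(0) -> no change; set of 0 is {0, 2}
Step 3: find(11) -> no change; set of 11 is {11}
Step 4: union(6, 5) -> merged; set of 6 now {5, 6}
Step 5: union(0, 2) -> already same set; set of 0 now {0, 2}
Step 6: union(9, 8) -> merged; set of 9 now {8, 9}
Component of 6: {5, 6}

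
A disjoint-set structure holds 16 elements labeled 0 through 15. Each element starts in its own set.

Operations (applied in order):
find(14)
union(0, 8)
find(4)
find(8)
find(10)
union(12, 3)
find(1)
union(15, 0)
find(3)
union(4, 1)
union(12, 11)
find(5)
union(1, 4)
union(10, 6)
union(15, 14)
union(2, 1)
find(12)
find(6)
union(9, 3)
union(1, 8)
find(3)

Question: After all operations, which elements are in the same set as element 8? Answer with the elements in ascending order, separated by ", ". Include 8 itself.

Step 1: find(14) -> no change; set of 14 is {14}
Step 2: union(0, 8) -> merged; set of 0 now {0, 8}
Step 3: find(4) -> no change; set of 4 is {4}
Step 4: find(8) -> no change; set of 8 is {0, 8}
Step 5: find(10) -> no change; set of 10 is {10}
Step 6: union(12, 3) -> merged; set of 12 now {3, 12}
Step 7: find(1) -> no change; set of 1 is {1}
Step 8: union(15, 0) -> merged; set of 15 now {0, 8, 15}
Step 9: find(3) -> no change; set of 3 is {3, 12}
Step 10: union(4, 1) -> merged; set of 4 now {1, 4}
Step 11: union(12, 11) -> merged; set of 12 now {3, 11, 12}
Step 12: find(5) -> no change; set of 5 is {5}
Step 13: union(1, 4) -> already same set; set of 1 now {1, 4}
Step 14: union(10, 6) -> merged; set of 10 now {6, 10}
Step 15: union(15, 14) -> merged; set of 15 now {0, 8, 14, 15}
Step 16: union(2, 1) -> merged; set of 2 now {1, 2, 4}
Step 17: find(12) -> no change; set of 12 is {3, 11, 12}
Step 18: find(6) -> no change; set of 6 is {6, 10}
Step 19: union(9, 3) -> merged; set of 9 now {3, 9, 11, 12}
Step 20: union(1, 8) -> merged; set of 1 now {0, 1, 2, 4, 8, 14, 15}
Step 21: find(3) -> no change; set of 3 is {3, 9, 11, 12}
Component of 8: {0, 1, 2, 4, 8, 14, 15}

Answer: 0, 1, 2, 4, 8, 14, 15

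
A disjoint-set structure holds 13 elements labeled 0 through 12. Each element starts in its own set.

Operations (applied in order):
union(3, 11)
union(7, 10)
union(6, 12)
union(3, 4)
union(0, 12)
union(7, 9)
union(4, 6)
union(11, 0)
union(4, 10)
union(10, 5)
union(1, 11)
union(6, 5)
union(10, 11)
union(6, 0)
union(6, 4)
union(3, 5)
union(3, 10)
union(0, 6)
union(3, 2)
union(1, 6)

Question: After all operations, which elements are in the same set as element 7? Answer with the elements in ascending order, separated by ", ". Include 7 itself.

Answer: 0, 1, 2, 3, 4, 5, 6, 7, 9, 10, 11, 12

Derivation:
Step 1: union(3, 11) -> merged; set of 3 now {3, 11}
Step 2: union(7, 10) -> merged; set of 7 now {7, 10}
Step 3: union(6, 12) -> merged; set of 6 now {6, 12}
Step 4: union(3, 4) -> merged; set of 3 now {3, 4, 11}
Step 5: union(0, 12) -> merged; set of 0 now {0, 6, 12}
Step 6: union(7, 9) -> merged; set of 7 now {7, 9, 10}
Step 7: union(4, 6) -> merged; set of 4 now {0, 3, 4, 6, 11, 12}
Step 8: union(11, 0) -> already same set; set of 11 now {0, 3, 4, 6, 11, 12}
Step 9: union(4, 10) -> merged; set of 4 now {0, 3, 4, 6, 7, 9, 10, 11, 12}
Step 10: union(10, 5) -> merged; set of 10 now {0, 3, 4, 5, 6, 7, 9, 10, 11, 12}
Step 11: union(1, 11) -> merged; set of 1 now {0, 1, 3, 4, 5, 6, 7, 9, 10, 11, 12}
Step 12: union(6, 5) -> already same set; set of 6 now {0, 1, 3, 4, 5, 6, 7, 9, 10, 11, 12}
Step 13: union(10, 11) -> already same set; set of 10 now {0, 1, 3, 4, 5, 6, 7, 9, 10, 11, 12}
Step 14: union(6, 0) -> already same set; set of 6 now {0, 1, 3, 4, 5, 6, 7, 9, 10, 11, 12}
Step 15: union(6, 4) -> already same set; set of 6 now {0, 1, 3, 4, 5, 6, 7, 9, 10, 11, 12}
Step 16: union(3, 5) -> already same set; set of 3 now {0, 1, 3, 4, 5, 6, 7, 9, 10, 11, 12}
Step 17: union(3, 10) -> already same set; set of 3 now {0, 1, 3, 4, 5, 6, 7, 9, 10, 11, 12}
Step 18: union(0, 6) -> already same set; set of 0 now {0, 1, 3, 4, 5, 6, 7, 9, 10, 11, 12}
Step 19: union(3, 2) -> merged; set of 3 now {0, 1, 2, 3, 4, 5, 6, 7, 9, 10, 11, 12}
Step 20: union(1, 6) -> already same set; set of 1 now {0, 1, 2, 3, 4, 5, 6, 7, 9, 10, 11, 12}
Component of 7: {0, 1, 2, 3, 4, 5, 6, 7, 9, 10, 11, 12}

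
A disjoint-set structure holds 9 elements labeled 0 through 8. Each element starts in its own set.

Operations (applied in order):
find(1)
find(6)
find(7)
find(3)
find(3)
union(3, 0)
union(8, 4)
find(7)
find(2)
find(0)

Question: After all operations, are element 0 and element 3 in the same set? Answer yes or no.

Step 1: find(1) -> no change; set of 1 is {1}
Step 2: find(6) -> no change; set of 6 is {6}
Step 3: find(7) -> no change; set of 7 is {7}
Step 4: find(3) -> no change; set of 3 is {3}
Step 5: find(3) -> no change; set of 3 is {3}
Step 6: union(3, 0) -> merged; set of 3 now {0, 3}
Step 7: union(8, 4) -> merged; set of 8 now {4, 8}
Step 8: find(7) -> no change; set of 7 is {7}
Step 9: find(2) -> no change; set of 2 is {2}
Step 10: find(0) -> no change; set of 0 is {0, 3}
Set of 0: {0, 3}; 3 is a member.

Answer: yes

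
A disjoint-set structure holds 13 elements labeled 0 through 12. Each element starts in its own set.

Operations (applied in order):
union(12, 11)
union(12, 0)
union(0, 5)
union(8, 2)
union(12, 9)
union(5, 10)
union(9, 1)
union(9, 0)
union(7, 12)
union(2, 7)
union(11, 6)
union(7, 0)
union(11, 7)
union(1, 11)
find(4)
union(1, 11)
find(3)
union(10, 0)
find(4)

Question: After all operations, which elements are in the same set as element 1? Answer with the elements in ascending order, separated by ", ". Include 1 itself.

Step 1: union(12, 11) -> merged; set of 12 now {11, 12}
Step 2: union(12, 0) -> merged; set of 12 now {0, 11, 12}
Step 3: union(0, 5) -> merged; set of 0 now {0, 5, 11, 12}
Step 4: union(8, 2) -> merged; set of 8 now {2, 8}
Step 5: union(12, 9) -> merged; set of 12 now {0, 5, 9, 11, 12}
Step 6: union(5, 10) -> merged; set of 5 now {0, 5, 9, 10, 11, 12}
Step 7: union(9, 1) -> merged; set of 9 now {0, 1, 5, 9, 10, 11, 12}
Step 8: union(9, 0) -> already same set; set of 9 now {0, 1, 5, 9, 10, 11, 12}
Step 9: union(7, 12) -> merged; set of 7 now {0, 1, 5, 7, 9, 10, 11, 12}
Step 10: union(2, 7) -> merged; set of 2 now {0, 1, 2, 5, 7, 8, 9, 10, 11, 12}
Step 11: union(11, 6) -> merged; set of 11 now {0, 1, 2, 5, 6, 7, 8, 9, 10, 11, 12}
Step 12: union(7, 0) -> already same set; set of 7 now {0, 1, 2, 5, 6, 7, 8, 9, 10, 11, 12}
Step 13: union(11, 7) -> already same set; set of 11 now {0, 1, 2, 5, 6, 7, 8, 9, 10, 11, 12}
Step 14: union(1, 11) -> already same set; set of 1 now {0, 1, 2, 5, 6, 7, 8, 9, 10, 11, 12}
Step 15: find(4) -> no change; set of 4 is {4}
Step 16: union(1, 11) -> already same set; set of 1 now {0, 1, 2, 5, 6, 7, 8, 9, 10, 11, 12}
Step 17: find(3) -> no change; set of 3 is {3}
Step 18: union(10, 0) -> already same set; set of 10 now {0, 1, 2, 5, 6, 7, 8, 9, 10, 11, 12}
Step 19: find(4) -> no change; set of 4 is {4}
Component of 1: {0, 1, 2, 5, 6, 7, 8, 9, 10, 11, 12}

Answer: 0, 1, 2, 5, 6, 7, 8, 9, 10, 11, 12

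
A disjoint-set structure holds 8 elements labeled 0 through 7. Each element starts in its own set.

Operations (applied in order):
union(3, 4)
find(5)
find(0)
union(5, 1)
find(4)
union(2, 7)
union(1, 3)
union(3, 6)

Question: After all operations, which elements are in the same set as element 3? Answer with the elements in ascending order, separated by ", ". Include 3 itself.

Step 1: union(3, 4) -> merged; set of 3 now {3, 4}
Step 2: find(5) -> no change; set of 5 is {5}
Step 3: find(0) -> no change; set of 0 is {0}
Step 4: union(5, 1) -> merged; set of 5 now {1, 5}
Step 5: find(4) -> no change; set of 4 is {3, 4}
Step 6: union(2, 7) -> merged; set of 2 now {2, 7}
Step 7: union(1, 3) -> merged; set of 1 now {1, 3, 4, 5}
Step 8: union(3, 6) -> merged; set of 3 now {1, 3, 4, 5, 6}
Component of 3: {1, 3, 4, 5, 6}

Answer: 1, 3, 4, 5, 6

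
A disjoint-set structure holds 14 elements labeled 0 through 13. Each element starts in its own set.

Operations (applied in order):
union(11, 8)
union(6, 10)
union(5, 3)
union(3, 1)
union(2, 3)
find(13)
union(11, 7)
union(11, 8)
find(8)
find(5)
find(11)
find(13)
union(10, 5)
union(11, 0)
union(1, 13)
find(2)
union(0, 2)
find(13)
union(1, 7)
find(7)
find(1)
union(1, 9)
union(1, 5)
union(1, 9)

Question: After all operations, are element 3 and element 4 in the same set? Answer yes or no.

Answer: no

Derivation:
Step 1: union(11, 8) -> merged; set of 11 now {8, 11}
Step 2: union(6, 10) -> merged; set of 6 now {6, 10}
Step 3: union(5, 3) -> merged; set of 5 now {3, 5}
Step 4: union(3, 1) -> merged; set of 3 now {1, 3, 5}
Step 5: union(2, 3) -> merged; set of 2 now {1, 2, 3, 5}
Step 6: find(13) -> no change; set of 13 is {13}
Step 7: union(11, 7) -> merged; set of 11 now {7, 8, 11}
Step 8: union(11, 8) -> already same set; set of 11 now {7, 8, 11}
Step 9: find(8) -> no change; set of 8 is {7, 8, 11}
Step 10: find(5) -> no change; set of 5 is {1, 2, 3, 5}
Step 11: find(11) -> no change; set of 11 is {7, 8, 11}
Step 12: find(13) -> no change; set of 13 is {13}
Step 13: union(10, 5) -> merged; set of 10 now {1, 2, 3, 5, 6, 10}
Step 14: union(11, 0) -> merged; set of 11 now {0, 7, 8, 11}
Step 15: union(1, 13) -> merged; set of 1 now {1, 2, 3, 5, 6, 10, 13}
Step 16: find(2) -> no change; set of 2 is {1, 2, 3, 5, 6, 10, 13}
Step 17: union(0, 2) -> merged; set of 0 now {0, 1, 2, 3, 5, 6, 7, 8, 10, 11, 13}
Step 18: find(13) -> no change; set of 13 is {0, 1, 2, 3, 5, 6, 7, 8, 10, 11, 13}
Step 19: union(1, 7) -> already same set; set of 1 now {0, 1, 2, 3, 5, 6, 7, 8, 10, 11, 13}
Step 20: find(7) -> no change; set of 7 is {0, 1, 2, 3, 5, 6, 7, 8, 10, 11, 13}
Step 21: find(1) -> no change; set of 1 is {0, 1, 2, 3, 5, 6, 7, 8, 10, 11, 13}
Step 22: union(1, 9) -> merged; set of 1 now {0, 1, 2, 3, 5, 6, 7, 8, 9, 10, 11, 13}
Step 23: union(1, 5) -> already same set; set of 1 now {0, 1, 2, 3, 5, 6, 7, 8, 9, 10, 11, 13}
Step 24: union(1, 9) -> already same set; set of 1 now {0, 1, 2, 3, 5, 6, 7, 8, 9, 10, 11, 13}
Set of 3: {0, 1, 2, 3, 5, 6, 7, 8, 9, 10, 11, 13}; 4 is not a member.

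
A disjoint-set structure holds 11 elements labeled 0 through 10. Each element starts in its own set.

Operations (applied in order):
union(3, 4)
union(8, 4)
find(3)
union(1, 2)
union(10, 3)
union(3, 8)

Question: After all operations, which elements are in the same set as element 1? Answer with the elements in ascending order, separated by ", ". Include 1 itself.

Step 1: union(3, 4) -> merged; set of 3 now {3, 4}
Step 2: union(8, 4) -> merged; set of 8 now {3, 4, 8}
Step 3: find(3) -> no change; set of 3 is {3, 4, 8}
Step 4: union(1, 2) -> merged; set of 1 now {1, 2}
Step 5: union(10, 3) -> merged; set of 10 now {3, 4, 8, 10}
Step 6: union(3, 8) -> already same set; set of 3 now {3, 4, 8, 10}
Component of 1: {1, 2}

Answer: 1, 2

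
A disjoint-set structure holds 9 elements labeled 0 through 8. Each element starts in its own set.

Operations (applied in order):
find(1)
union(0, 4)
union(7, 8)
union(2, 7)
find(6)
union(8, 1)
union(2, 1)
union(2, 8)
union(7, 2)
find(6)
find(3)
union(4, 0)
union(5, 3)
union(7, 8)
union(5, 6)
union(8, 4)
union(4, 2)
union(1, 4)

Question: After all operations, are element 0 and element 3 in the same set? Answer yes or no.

Answer: no

Derivation:
Step 1: find(1) -> no change; set of 1 is {1}
Step 2: union(0, 4) -> merged; set of 0 now {0, 4}
Step 3: union(7, 8) -> merged; set of 7 now {7, 8}
Step 4: union(2, 7) -> merged; set of 2 now {2, 7, 8}
Step 5: find(6) -> no change; set of 6 is {6}
Step 6: union(8, 1) -> merged; set of 8 now {1, 2, 7, 8}
Step 7: union(2, 1) -> already same set; set of 2 now {1, 2, 7, 8}
Step 8: union(2, 8) -> already same set; set of 2 now {1, 2, 7, 8}
Step 9: union(7, 2) -> already same set; set of 7 now {1, 2, 7, 8}
Step 10: find(6) -> no change; set of 6 is {6}
Step 11: find(3) -> no change; set of 3 is {3}
Step 12: union(4, 0) -> already same set; set of 4 now {0, 4}
Step 13: union(5, 3) -> merged; set of 5 now {3, 5}
Step 14: union(7, 8) -> already same set; set of 7 now {1, 2, 7, 8}
Step 15: union(5, 6) -> merged; set of 5 now {3, 5, 6}
Step 16: union(8, 4) -> merged; set of 8 now {0, 1, 2, 4, 7, 8}
Step 17: union(4, 2) -> already same set; set of 4 now {0, 1, 2, 4, 7, 8}
Step 18: union(1, 4) -> already same set; set of 1 now {0, 1, 2, 4, 7, 8}
Set of 0: {0, 1, 2, 4, 7, 8}; 3 is not a member.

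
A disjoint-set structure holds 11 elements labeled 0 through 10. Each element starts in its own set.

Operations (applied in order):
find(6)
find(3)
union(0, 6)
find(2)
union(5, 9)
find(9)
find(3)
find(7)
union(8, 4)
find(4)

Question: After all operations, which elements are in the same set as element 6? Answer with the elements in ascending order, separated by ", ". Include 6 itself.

Step 1: find(6) -> no change; set of 6 is {6}
Step 2: find(3) -> no change; set of 3 is {3}
Step 3: union(0, 6) -> merged; set of 0 now {0, 6}
Step 4: find(2) -> no change; set of 2 is {2}
Step 5: union(5, 9) -> merged; set of 5 now {5, 9}
Step 6: find(9) -> no change; set of 9 is {5, 9}
Step 7: find(3) -> no change; set of 3 is {3}
Step 8: find(7) -> no change; set of 7 is {7}
Step 9: union(8, 4) -> merged; set of 8 now {4, 8}
Step 10: find(4) -> no change; set of 4 is {4, 8}
Component of 6: {0, 6}

Answer: 0, 6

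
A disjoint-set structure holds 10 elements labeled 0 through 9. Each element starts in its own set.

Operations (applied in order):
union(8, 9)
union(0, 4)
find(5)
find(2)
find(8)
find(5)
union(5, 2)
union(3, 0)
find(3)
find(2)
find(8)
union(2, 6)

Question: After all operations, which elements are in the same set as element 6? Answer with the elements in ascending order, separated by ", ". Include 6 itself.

Step 1: union(8, 9) -> merged; set of 8 now {8, 9}
Step 2: union(0, 4) -> merged; set of 0 now {0, 4}
Step 3: find(5) -> no change; set of 5 is {5}
Step 4: find(2) -> no change; set of 2 is {2}
Step 5: find(8) -> no change; set of 8 is {8, 9}
Step 6: find(5) -> no change; set of 5 is {5}
Step 7: union(5, 2) -> merged; set of 5 now {2, 5}
Step 8: union(3, 0) -> merged; set of 3 now {0, 3, 4}
Step 9: find(3) -> no change; set of 3 is {0, 3, 4}
Step 10: find(2) -> no change; set of 2 is {2, 5}
Step 11: find(8) -> no change; set of 8 is {8, 9}
Step 12: union(2, 6) -> merged; set of 2 now {2, 5, 6}
Component of 6: {2, 5, 6}

Answer: 2, 5, 6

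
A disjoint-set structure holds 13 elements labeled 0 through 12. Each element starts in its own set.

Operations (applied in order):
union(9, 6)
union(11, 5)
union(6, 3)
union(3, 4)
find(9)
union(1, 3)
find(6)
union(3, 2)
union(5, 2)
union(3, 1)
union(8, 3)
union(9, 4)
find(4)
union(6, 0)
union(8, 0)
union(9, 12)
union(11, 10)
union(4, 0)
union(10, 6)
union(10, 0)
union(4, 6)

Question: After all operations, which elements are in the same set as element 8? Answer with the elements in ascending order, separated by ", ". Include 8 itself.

Answer: 0, 1, 2, 3, 4, 5, 6, 8, 9, 10, 11, 12

Derivation:
Step 1: union(9, 6) -> merged; set of 9 now {6, 9}
Step 2: union(11, 5) -> merged; set of 11 now {5, 11}
Step 3: union(6, 3) -> merged; set of 6 now {3, 6, 9}
Step 4: union(3, 4) -> merged; set of 3 now {3, 4, 6, 9}
Step 5: find(9) -> no change; set of 9 is {3, 4, 6, 9}
Step 6: union(1, 3) -> merged; set of 1 now {1, 3, 4, 6, 9}
Step 7: find(6) -> no change; set of 6 is {1, 3, 4, 6, 9}
Step 8: union(3, 2) -> merged; set of 3 now {1, 2, 3, 4, 6, 9}
Step 9: union(5, 2) -> merged; set of 5 now {1, 2, 3, 4, 5, 6, 9, 11}
Step 10: union(3, 1) -> already same set; set of 3 now {1, 2, 3, 4, 5, 6, 9, 11}
Step 11: union(8, 3) -> merged; set of 8 now {1, 2, 3, 4, 5, 6, 8, 9, 11}
Step 12: union(9, 4) -> already same set; set of 9 now {1, 2, 3, 4, 5, 6, 8, 9, 11}
Step 13: find(4) -> no change; set of 4 is {1, 2, 3, 4, 5, 6, 8, 9, 11}
Step 14: union(6, 0) -> merged; set of 6 now {0, 1, 2, 3, 4, 5, 6, 8, 9, 11}
Step 15: union(8, 0) -> already same set; set of 8 now {0, 1, 2, 3, 4, 5, 6, 8, 9, 11}
Step 16: union(9, 12) -> merged; set of 9 now {0, 1, 2, 3, 4, 5, 6, 8, 9, 11, 12}
Step 17: union(11, 10) -> merged; set of 11 now {0, 1, 2, 3, 4, 5, 6, 8, 9, 10, 11, 12}
Step 18: union(4, 0) -> already same set; set of 4 now {0, 1, 2, 3, 4, 5, 6, 8, 9, 10, 11, 12}
Step 19: union(10, 6) -> already same set; set of 10 now {0, 1, 2, 3, 4, 5, 6, 8, 9, 10, 11, 12}
Step 20: union(10, 0) -> already same set; set of 10 now {0, 1, 2, 3, 4, 5, 6, 8, 9, 10, 11, 12}
Step 21: union(4, 6) -> already same set; set of 4 now {0, 1, 2, 3, 4, 5, 6, 8, 9, 10, 11, 12}
Component of 8: {0, 1, 2, 3, 4, 5, 6, 8, 9, 10, 11, 12}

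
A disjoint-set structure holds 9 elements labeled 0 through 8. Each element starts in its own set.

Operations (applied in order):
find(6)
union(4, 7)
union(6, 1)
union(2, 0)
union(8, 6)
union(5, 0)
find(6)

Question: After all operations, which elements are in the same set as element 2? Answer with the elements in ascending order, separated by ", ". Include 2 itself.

Step 1: find(6) -> no change; set of 6 is {6}
Step 2: union(4, 7) -> merged; set of 4 now {4, 7}
Step 3: union(6, 1) -> merged; set of 6 now {1, 6}
Step 4: union(2, 0) -> merged; set of 2 now {0, 2}
Step 5: union(8, 6) -> merged; set of 8 now {1, 6, 8}
Step 6: union(5, 0) -> merged; set of 5 now {0, 2, 5}
Step 7: find(6) -> no change; set of 6 is {1, 6, 8}
Component of 2: {0, 2, 5}

Answer: 0, 2, 5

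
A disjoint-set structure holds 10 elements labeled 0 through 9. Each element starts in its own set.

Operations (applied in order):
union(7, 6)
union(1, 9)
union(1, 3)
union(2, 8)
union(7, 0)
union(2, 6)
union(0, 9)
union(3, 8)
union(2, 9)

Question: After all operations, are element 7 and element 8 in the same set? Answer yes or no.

Step 1: union(7, 6) -> merged; set of 7 now {6, 7}
Step 2: union(1, 9) -> merged; set of 1 now {1, 9}
Step 3: union(1, 3) -> merged; set of 1 now {1, 3, 9}
Step 4: union(2, 8) -> merged; set of 2 now {2, 8}
Step 5: union(7, 0) -> merged; set of 7 now {0, 6, 7}
Step 6: union(2, 6) -> merged; set of 2 now {0, 2, 6, 7, 8}
Step 7: union(0, 9) -> merged; set of 0 now {0, 1, 2, 3, 6, 7, 8, 9}
Step 8: union(3, 8) -> already same set; set of 3 now {0, 1, 2, 3, 6, 7, 8, 9}
Step 9: union(2, 9) -> already same set; set of 2 now {0, 1, 2, 3, 6, 7, 8, 9}
Set of 7: {0, 1, 2, 3, 6, 7, 8, 9}; 8 is a member.

Answer: yes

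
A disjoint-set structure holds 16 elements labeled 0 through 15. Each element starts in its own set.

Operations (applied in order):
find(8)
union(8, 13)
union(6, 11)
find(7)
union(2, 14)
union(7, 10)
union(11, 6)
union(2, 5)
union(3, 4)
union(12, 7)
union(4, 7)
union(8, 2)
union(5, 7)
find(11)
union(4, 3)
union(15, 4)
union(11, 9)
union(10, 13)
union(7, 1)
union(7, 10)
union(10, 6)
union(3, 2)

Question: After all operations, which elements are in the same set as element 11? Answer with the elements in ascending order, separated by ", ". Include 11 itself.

Answer: 1, 2, 3, 4, 5, 6, 7, 8, 9, 10, 11, 12, 13, 14, 15

Derivation:
Step 1: find(8) -> no change; set of 8 is {8}
Step 2: union(8, 13) -> merged; set of 8 now {8, 13}
Step 3: union(6, 11) -> merged; set of 6 now {6, 11}
Step 4: find(7) -> no change; set of 7 is {7}
Step 5: union(2, 14) -> merged; set of 2 now {2, 14}
Step 6: union(7, 10) -> merged; set of 7 now {7, 10}
Step 7: union(11, 6) -> already same set; set of 11 now {6, 11}
Step 8: union(2, 5) -> merged; set of 2 now {2, 5, 14}
Step 9: union(3, 4) -> merged; set of 3 now {3, 4}
Step 10: union(12, 7) -> merged; set of 12 now {7, 10, 12}
Step 11: union(4, 7) -> merged; set of 4 now {3, 4, 7, 10, 12}
Step 12: union(8, 2) -> merged; set of 8 now {2, 5, 8, 13, 14}
Step 13: union(5, 7) -> merged; set of 5 now {2, 3, 4, 5, 7, 8, 10, 12, 13, 14}
Step 14: find(11) -> no change; set of 11 is {6, 11}
Step 15: union(4, 3) -> already same set; set of 4 now {2, 3, 4, 5, 7, 8, 10, 12, 13, 14}
Step 16: union(15, 4) -> merged; set of 15 now {2, 3, 4, 5, 7, 8, 10, 12, 13, 14, 15}
Step 17: union(11, 9) -> merged; set of 11 now {6, 9, 11}
Step 18: union(10, 13) -> already same set; set of 10 now {2, 3, 4, 5, 7, 8, 10, 12, 13, 14, 15}
Step 19: union(7, 1) -> merged; set of 7 now {1, 2, 3, 4, 5, 7, 8, 10, 12, 13, 14, 15}
Step 20: union(7, 10) -> already same set; set of 7 now {1, 2, 3, 4, 5, 7, 8, 10, 12, 13, 14, 15}
Step 21: union(10, 6) -> merged; set of 10 now {1, 2, 3, 4, 5, 6, 7, 8, 9, 10, 11, 12, 13, 14, 15}
Step 22: union(3, 2) -> already same set; set of 3 now {1, 2, 3, 4, 5, 6, 7, 8, 9, 10, 11, 12, 13, 14, 15}
Component of 11: {1, 2, 3, 4, 5, 6, 7, 8, 9, 10, 11, 12, 13, 14, 15}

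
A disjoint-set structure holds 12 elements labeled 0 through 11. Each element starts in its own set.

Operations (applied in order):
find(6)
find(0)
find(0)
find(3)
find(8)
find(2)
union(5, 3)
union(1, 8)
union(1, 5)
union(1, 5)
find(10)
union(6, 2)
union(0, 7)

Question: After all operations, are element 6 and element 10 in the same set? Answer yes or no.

Answer: no

Derivation:
Step 1: find(6) -> no change; set of 6 is {6}
Step 2: find(0) -> no change; set of 0 is {0}
Step 3: find(0) -> no change; set of 0 is {0}
Step 4: find(3) -> no change; set of 3 is {3}
Step 5: find(8) -> no change; set of 8 is {8}
Step 6: find(2) -> no change; set of 2 is {2}
Step 7: union(5, 3) -> merged; set of 5 now {3, 5}
Step 8: union(1, 8) -> merged; set of 1 now {1, 8}
Step 9: union(1, 5) -> merged; set of 1 now {1, 3, 5, 8}
Step 10: union(1, 5) -> already same set; set of 1 now {1, 3, 5, 8}
Step 11: find(10) -> no change; set of 10 is {10}
Step 12: union(6, 2) -> merged; set of 6 now {2, 6}
Step 13: union(0, 7) -> merged; set of 0 now {0, 7}
Set of 6: {2, 6}; 10 is not a member.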